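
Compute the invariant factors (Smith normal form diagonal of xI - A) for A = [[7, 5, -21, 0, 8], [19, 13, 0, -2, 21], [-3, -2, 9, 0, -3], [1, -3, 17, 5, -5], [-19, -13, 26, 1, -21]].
The Jordan structure of A has elementary divisors (x + 1)^2, (x - 5)^3. Arranging the block sizes at each eigenvalue in decreasing order and taking row products gives the invariant factors.

Invariant factors (smallest first, each dividing the next): (x - 5)^3(x + 1)^2.

Check: the last factor (x - 5)^3(x + 1)^2 is the minimal polynomial, and the product (x - 5)^3(x + 1)^2 is the characteristic polynomial.

(x - 5)^3(x + 1)^2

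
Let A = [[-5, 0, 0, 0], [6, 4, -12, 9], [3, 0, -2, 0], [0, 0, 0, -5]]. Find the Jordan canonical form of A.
J = [[-5, 0, 0, 0], [0, -5, 0, 0], [0, 0, -2, 0], [0, 0, 0, 4]]

The characteristic polynomial is det(xI - A) = (x - 4)(x + 2)(x + 5)^2, so the eigenvalues are -5 (algebraic multiplicity 2), -2 (algebraic multiplicity 1), 4 (algebraic multiplicity 1).

For λ = -5: rank(A + 5I) = 2. The eigenspace has dimension 4 - 2 = 2, so there are 2 Jordan blocks; the rank sequence gives block sizes [1, 1].

For λ = -2: algebraic multiplicity 1 gives one 1×1 block.

For λ = 4: algebraic multiplicity 1 gives one 1×1 block.

Assembling the blocks gives the Jordan form J above.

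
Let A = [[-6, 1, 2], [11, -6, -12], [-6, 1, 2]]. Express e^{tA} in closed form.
A has Jordan form J = [[-5, 1, 0], [0, -5, 0], [0, 0, 0]] with A = PJP^{-1}, so e^{tA} = P e^{tJ} P^{-1}.

For a Jordan block J_k(λ), e^{tJ_k(λ)} = e^{λt} · (I + tN + t^2 N^2/2! + ... + t^{k-1} N^{k-1}/(k-1)!) where N is the nilpotent superdiagonal part.

Assembling the blocks and conjugating back gives the entries of e^{tA} as shown above.

e^{tA} = [[(1 - t)*e^{-5*t}, t*e^{-5*t}, 2*t*e^{-5*t}], [(t + 2*e^{5*t} - 2)*e^{-5*t}, (1 - t)*e^{-5*t}, 2*(-t - e^{5*t} + 1)*e^{-5*t}], [(-t - e^{5*t} + 1)*e^{-5*t}, t*e^{-5*t}, 2*t*e^{-5*t} + 1]]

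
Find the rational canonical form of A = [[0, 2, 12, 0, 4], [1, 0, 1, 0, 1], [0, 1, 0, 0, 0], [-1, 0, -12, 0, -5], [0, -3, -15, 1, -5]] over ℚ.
R = [[0, 0, 0, 0, 4], [1, 0, 0, 0, 1], [0, 1, 0, 0, -4], [0, 0, 1, 0, -5], [0, 0, 0, 1, -5]]

The invariant factors of A (the non-unit diagonal entries of the Smith normal form of xI - A over ℚ[x]) are (x + 1)(x + 4)(x^3 + x - 1), each dividing the next. The characteristic polynomial is their product, (x + 1)(x + 4)(x^3 + x - 1).

The rational canonical form is the block-diagonal matrix of companion matrices C(f_i):
R = [[0, 0, 0, 0, 4], [1, 0, 0, 0, 1], [0, 1, 0, 0, -4], [0, 0, 1, 0, -5], [0, 0, 0, 1, -5]].

Note the characteristic polynomial does not split into linear factors over ℚ, so A has no Jordan form over ℚ; the rational canonical form exists over any field.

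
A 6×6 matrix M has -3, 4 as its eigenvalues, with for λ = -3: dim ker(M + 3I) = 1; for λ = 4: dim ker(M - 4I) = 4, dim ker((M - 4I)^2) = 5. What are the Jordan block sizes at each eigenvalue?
Jordan blocks: (-3, 1), (4, 2), (4, 1), (4, 1), (4, 1)

λ = -3: successive nullity increments [1] count blocks of size ≥ k; block sizes are [1].
λ = 4: successive nullity increments [4, 1] count blocks of size ≥ k; block sizes are [2, 1, 1, 1].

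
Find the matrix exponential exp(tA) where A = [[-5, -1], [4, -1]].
e^{tA} = [[(1 - 2*t)*e^{-3*t}, -t*e^{-3*t}], [4*t*e^{-3*t}, (2*t + 1)*e^{-3*t}]]

A has Jordan form J = [[-3, 1], [0, -3]] with A = PJP^{-1}, so e^{tA} = P e^{tJ} P^{-1}.

For a Jordan block J_k(λ), e^{tJ_k(λ)} = e^{λt} · (I + tN + t^2 N^2/2! + ... + t^{k-1} N^{k-1}/(k-1)!) where N is the nilpotent superdiagonal part.

Assembling the blocks and conjugating back gives the entries of e^{tA} as shown above.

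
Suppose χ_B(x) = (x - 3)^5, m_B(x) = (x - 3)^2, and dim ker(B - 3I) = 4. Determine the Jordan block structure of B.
λ = 3: algebraic multiplicity 5 (exponent in χ_B), largest block size 2 (exponent in m_B), 4 blocks (geometric multiplicity). These force block sizes [2, 1, 1, 1].

Jordan blocks: (3, 2), (3, 1), (3, 1), (3, 1)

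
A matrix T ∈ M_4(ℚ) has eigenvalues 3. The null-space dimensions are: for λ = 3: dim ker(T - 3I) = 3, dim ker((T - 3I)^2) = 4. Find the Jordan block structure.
λ = 3: successive nullity increments [3, 1] count blocks of size ≥ k; block sizes are [2, 1, 1].

Jordan blocks: (3, 2), (3, 1), (3, 1)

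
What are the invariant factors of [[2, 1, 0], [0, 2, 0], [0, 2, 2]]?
The Jordan structure of A has elementary divisors (x - 2)^2, (x - 2). Arranging the block sizes at each eigenvalue in decreasing order and taking row products gives the invariant factors.

Invariant factors (smallest first, each dividing the next): x - 2, (x - 2)^2.

Check: the last factor (x - 2)^2 is the minimal polynomial, and the product (x - 2)^3 is the characteristic polynomial.

x - 2, (x - 2)^2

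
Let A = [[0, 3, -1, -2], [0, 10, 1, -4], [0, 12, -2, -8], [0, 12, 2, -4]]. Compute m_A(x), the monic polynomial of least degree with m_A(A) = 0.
m_A(x) = x^3(x - 4)

The characteristic polynomial factors as x^3(x - 4). The minimal polynomial is ∏(x - λ)^{k_λ} where k_λ is the size of the largest Jordan block at λ.

For λ = 0: rank(A) = 3, and the largest Jordan block has size 3 (the smallest k with rank(A^k) = rank(A^(k+1))).
For λ = 4: rank(A - 4I) = 3, and the largest Jordan block has size 1 (the smallest k with rank((A - 4I)^k) = rank((A - 4I)^(k+1))).

So m_A(x) = x^3(x - 4).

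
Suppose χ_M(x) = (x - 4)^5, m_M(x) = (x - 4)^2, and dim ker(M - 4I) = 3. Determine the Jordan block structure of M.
λ = 4: algebraic multiplicity 5 (exponent in χ_M), largest block size 2 (exponent in m_M), 3 blocks (geometric multiplicity). These force block sizes [2, 2, 1].

Jordan blocks: (4, 2), (4, 2), (4, 1)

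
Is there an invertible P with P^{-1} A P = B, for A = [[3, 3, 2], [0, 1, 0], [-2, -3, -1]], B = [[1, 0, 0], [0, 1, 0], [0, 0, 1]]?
Both have characteristic polynomial (x - 1)^3, but the minimal polynomial of A is (x - 1)^2 while the minimal polynomial of B is x - 1. The minimal polynomial is a similarity invariant, so A and B are not similar.

No.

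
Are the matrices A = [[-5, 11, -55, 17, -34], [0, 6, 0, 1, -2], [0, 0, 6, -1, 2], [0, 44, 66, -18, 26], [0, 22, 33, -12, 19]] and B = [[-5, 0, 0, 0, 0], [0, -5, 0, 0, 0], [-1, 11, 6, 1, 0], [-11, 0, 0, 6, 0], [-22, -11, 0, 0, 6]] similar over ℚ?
Yes.

Two matrices over a field are similar if and only if they have the same invariant factors.

Both A and B have characteristic polynomial (x - 6)^3(x + 5)^2 and minimal polynomial (x - 6)^2(x + 5). Computing further, both have invariant factors (x - 6)(x + 5), (x - 6)^2(x + 5). Hence A and B are similar.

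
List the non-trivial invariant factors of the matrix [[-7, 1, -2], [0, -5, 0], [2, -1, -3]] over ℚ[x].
The Jordan structure of A has elementary divisors (x + 5)^2, (x + 5). Arranging the block sizes at each eigenvalue in decreasing order and taking row products gives the invariant factors.

Invariant factors (smallest first, each dividing the next): x + 5, (x + 5)^2.

Check: the last factor (x + 5)^2 is the minimal polynomial, and the product (x + 5)^3 is the characteristic polynomial.

x + 5, (x + 5)^2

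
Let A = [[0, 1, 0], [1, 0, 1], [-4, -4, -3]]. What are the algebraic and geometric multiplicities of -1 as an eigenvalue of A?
algebraic multiplicity 3, geometric multiplicity 1

The characteristic polynomial is (x + 1)^3, so the factor x + 1 appears with exponent 3: the algebraic multiplicity is 3.

rank(A + I) = 2, so the eigenspace has dimension 3 - 2 = 1: the geometric multiplicity is 1.

Since 1 < 3, A is not diagonalizable.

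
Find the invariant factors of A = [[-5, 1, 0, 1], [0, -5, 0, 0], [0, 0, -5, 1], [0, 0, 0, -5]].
The Jordan structure of A has elementary divisors (x + 5)^2, (x + 5)^2. Arranging the block sizes at each eigenvalue in decreasing order and taking row products gives the invariant factors.

Invariant factors (smallest first, each dividing the next): (x + 5)^2, (x + 5)^2.

Check: the last factor (x + 5)^2 is the minimal polynomial, and the product (x + 5)^4 is the characteristic polynomial.

(x + 5)^2, (x + 5)^2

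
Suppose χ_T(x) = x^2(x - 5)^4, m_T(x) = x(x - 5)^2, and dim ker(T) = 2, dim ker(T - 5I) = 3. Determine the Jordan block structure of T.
λ = 0: algebraic multiplicity 2 (exponent in χ_T), largest block size 1 (exponent in m_T), 2 blocks (geometric multiplicity). These force block sizes [1, 1].
λ = 5: algebraic multiplicity 4 (exponent in χ_T), largest block size 2 (exponent in m_T), 3 blocks (geometric multiplicity). These force block sizes [2, 1, 1].

Jordan blocks: (0, 1), (0, 1), (5, 2), (5, 1), (5, 1)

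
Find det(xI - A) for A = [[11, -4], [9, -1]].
xI - A = [[x - 11, 4], [-9, x + 1]].

Expanding det(xI - A) along the first row:
det(xI - A) = + (x - 11)·det([[x + 1]]) - (4)·det([[-9]]).

Evaluating gives χ_A(x) = x^2 - 10x + 25 = (x - 5)^2.

χ_A(x) = (x - 5)^2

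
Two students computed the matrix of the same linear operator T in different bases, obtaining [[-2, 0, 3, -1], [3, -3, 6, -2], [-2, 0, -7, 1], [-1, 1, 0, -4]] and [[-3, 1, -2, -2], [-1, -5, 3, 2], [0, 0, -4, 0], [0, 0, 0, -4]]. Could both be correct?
Two matrices over a field are similar if and only if they have the same invariant factors.

Both A and B have characteristic polynomial (x + 4)^4 and minimal polynomial (x + 4)^3. Computing further, both have invariant factors x + 4, (x + 4)^3. Hence A and B are similar.

Yes.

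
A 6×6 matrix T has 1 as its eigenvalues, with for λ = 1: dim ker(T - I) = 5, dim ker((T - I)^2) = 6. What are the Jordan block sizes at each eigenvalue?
λ = 1: successive nullity increments [5, 1] count blocks of size ≥ k; block sizes are [2, 1, 1, 1, 1].

Jordan blocks: (1, 2), (1, 1), (1, 1), (1, 1), (1, 1)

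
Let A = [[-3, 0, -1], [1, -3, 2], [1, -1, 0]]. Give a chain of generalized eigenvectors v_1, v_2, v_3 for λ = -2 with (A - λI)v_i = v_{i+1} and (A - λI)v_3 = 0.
v_1 = [[-2, 1, 2]]^T, v_2 = [[0, 1, 1]]^T, v_3 = [[-1, 1, 1]]^T

We seek v_1 ∈ ker((A + 2I)^3) \ ker((A + 2I)^2), then set v_{i+1} = (A + 2I) v_i.

One such chain is v_1 = [[-2, 1, 2]]^T, v_2 = [[0, 1, 1]]^T, v_3 = [[-1, 1, 1]]^T. Check: (A + 2I) v_3 = [[0, 0, 0]]^T = 0.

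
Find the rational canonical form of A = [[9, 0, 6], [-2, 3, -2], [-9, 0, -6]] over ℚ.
The invariant factors of A (the non-unit diagonal entries of the Smith normal form of xI - A over ℚ[x]) are x - 3, x(x - 3), each dividing the next. The characteristic polynomial is their product, x(x - 3)^2.

The rational canonical form is the block-diagonal matrix of companion matrices C(f_i):
R = [[3, 0, 0], [0, 0, 0], [0, 1, 3]].

R = [[3, 0, 0], [0, 0, 0], [0, 1, 3]]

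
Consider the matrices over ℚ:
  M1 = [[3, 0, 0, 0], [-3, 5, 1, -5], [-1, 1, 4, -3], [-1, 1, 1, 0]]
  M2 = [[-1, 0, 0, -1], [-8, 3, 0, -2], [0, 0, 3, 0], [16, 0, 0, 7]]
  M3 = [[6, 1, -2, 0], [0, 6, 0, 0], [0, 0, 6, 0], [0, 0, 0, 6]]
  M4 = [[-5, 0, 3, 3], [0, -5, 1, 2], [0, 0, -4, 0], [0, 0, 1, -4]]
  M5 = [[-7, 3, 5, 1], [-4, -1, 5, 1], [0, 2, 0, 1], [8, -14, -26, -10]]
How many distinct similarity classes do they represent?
Characteristic polynomials: χ_{M1} = (x - 3)^4, χ_{M2} = (x - 3)^4, χ_{M3} = (x - 6)^4, χ_{M4} = (x + 4)^2(x + 5)^2, χ_{M5} = (x + 4)^2(x + 5)^2.

{M1}: invariant factors x - 3, (x - 3)^3.

{M2}: invariant factors x - 3, x - 3, (x - 3)^2.

{M3}: invariant factors x - 6, x - 6, (x - 6)^2.

{M4}: invariant factors x + 5, (x + 4)^2(x + 5).

{M5}: invariant factors (x + 4)^2(x + 5)^2.

Matrices are similar if and only if their invariant-factor lists agree; the partition into similarity classes is {M1}, {M2}, {M3}, {M4}, {M5}.

5 classes: {M1}, {M2}, {M3}, {M4}, {M5}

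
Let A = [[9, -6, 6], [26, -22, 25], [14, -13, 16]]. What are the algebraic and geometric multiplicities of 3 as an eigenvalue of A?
algebraic multiplicity 2, geometric multiplicity 1

The characteristic polynomial is (x - 3)^2(x + 3), so the factor x - 3 appears with exponent 2: the algebraic multiplicity is 2.

rank(A - 3I) = 2, so the eigenspace has dimension 3 - 2 = 1: the geometric multiplicity is 1.

Since 1 < 2, A is not diagonalizable.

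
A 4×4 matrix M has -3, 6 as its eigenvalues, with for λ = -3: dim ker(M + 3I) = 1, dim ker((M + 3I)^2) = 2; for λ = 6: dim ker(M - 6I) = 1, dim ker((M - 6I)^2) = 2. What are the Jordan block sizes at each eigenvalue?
λ = -3: successive nullity increments [1, 1] count blocks of size ≥ k; block sizes are [2].
λ = 6: successive nullity increments [1, 1] count blocks of size ≥ k; block sizes are [2].

Jordan blocks: (-3, 2), (6, 2)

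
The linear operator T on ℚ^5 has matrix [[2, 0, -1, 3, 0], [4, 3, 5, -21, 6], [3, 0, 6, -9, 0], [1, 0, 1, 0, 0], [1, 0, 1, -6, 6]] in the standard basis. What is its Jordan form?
The characteristic polynomial is det(xI - A) = (x - 6)(x - 3)^3(x - 2), so the eigenvalues are 2 (algebraic multiplicity 1), 3 (algebraic multiplicity 3), 6 (algebraic multiplicity 1).

For λ = 2: algebraic multiplicity 1 gives one 1×1 block.

For λ = 3: rank(A - 3I) = 3, rank((A - 3I)^2) = 2. The eigenspace has dimension 5 - 3 = 2, so there are 2 Jordan blocks; the rank sequence gives block sizes [2, 1].

For λ = 6: algebraic multiplicity 1 gives one 1×1 block.

Assembling the blocks gives the Jordan form J above.

J = [[2, 0, 0, 0, 0], [0, 3, 1, 0, 0], [0, 0, 3, 0, 0], [0, 0, 0, 3, 0], [0, 0, 0, 0, 6]]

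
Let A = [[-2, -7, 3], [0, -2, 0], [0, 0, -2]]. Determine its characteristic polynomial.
xI - A = [[x + 2, 7, -3], [0, x + 2, 0], [0, 0, x + 2]].

Expanding det(xI - A) along the first row:
det(xI - A) = + (x + 2)·det([[x + 2, 0], [0, x + 2]]) - (7)·det([[0, 0], [0, x + 2]]) + (-3)·det([[0, x + 2], [0, 0]]).

Evaluating gives χ_A(x) = x^3 + 6x^2 + 12x + 8 = (x + 2)^3.

χ_A(x) = (x + 2)^3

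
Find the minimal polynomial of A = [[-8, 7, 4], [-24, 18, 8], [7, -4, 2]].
The characteristic polynomial factors as (x - 4)^3. The minimal polynomial is ∏(x - λ)^{k_λ} where k_λ is the size of the largest Jordan block at λ.

For λ = 4: rank(A - 4I) = 2, and the largest Jordan block has size 3 (the smallest k with rank((A - 4I)^k) = rank((A - 4I)^(k+1))).

So m_A(x) = (x - 4)^3.

m_A(x) = (x - 4)^3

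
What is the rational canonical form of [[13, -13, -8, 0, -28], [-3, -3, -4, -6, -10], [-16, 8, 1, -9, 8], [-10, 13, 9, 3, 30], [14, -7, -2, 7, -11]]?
The invariant factors of A (the non-unit diagonal entries of the Smith normal form of xI - A over ℚ[x]) are (x - 2)(x - 1)(x^3 + 2), each dividing the next. The characteristic polynomial is their product, (x - 2)(x - 1)(x^3 + 2).

The rational canonical form is the block-diagonal matrix of companion matrices C(f_i):
R = [[0, 0, 0, 0, -4], [1, 0, 0, 0, 6], [0, 1, 0, 0, -2], [0, 0, 1, 0, -2], [0, 0, 0, 1, 3]].

Note the characteristic polynomial does not split into linear factors over ℚ, so A has no Jordan form over ℚ; the rational canonical form exists over any field.

R = [[0, 0, 0, 0, -4], [1, 0, 0, 0, 6], [0, 1, 0, 0, -2], [0, 0, 1, 0, -2], [0, 0, 0, 1, 3]]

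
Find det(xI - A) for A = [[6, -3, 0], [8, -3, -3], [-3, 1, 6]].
χ_A(x) = (x - 3)^3

xI - A = [[x - 6, 3, 0], [-8, x + 3, 3], [3, -1, x - 6]].

Expanding det(xI - A) along the first row:
det(xI - A) = + (x - 6)·det([[x + 3, 3], [-1, x - 6]]) - (3)·det([[-8, 3], [3, x - 6]]) + (0)·det([[-8, x + 3], [3, -1]]).

Evaluating gives χ_A(x) = x^3 - 9x^2 + 27x - 27 = (x - 3)^3.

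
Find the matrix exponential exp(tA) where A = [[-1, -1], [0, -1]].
e^{tA} = [[e^{-t}, -t*e^{-t}], [0, e^{-t}]]

A has Jordan form J = [[-1, 1], [0, -1]] with A = PJP^{-1}, so e^{tA} = P e^{tJ} P^{-1}.

For a Jordan block J_k(λ), e^{tJ_k(λ)} = e^{λt} · (I + tN + t^2 N^2/2! + ... + t^{k-1} N^{k-1}/(k-1)!) where N is the nilpotent superdiagonal part.

Assembling the blocks and conjugating back gives the entries of e^{tA} as shown above.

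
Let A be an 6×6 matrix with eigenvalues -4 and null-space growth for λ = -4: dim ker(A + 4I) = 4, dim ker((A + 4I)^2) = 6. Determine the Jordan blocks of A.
λ = -4: successive nullity increments [4, 2] count blocks of size ≥ k; block sizes are [2, 2, 1, 1].

Jordan blocks: (-4, 2), (-4, 2), (-4, 1), (-4, 1)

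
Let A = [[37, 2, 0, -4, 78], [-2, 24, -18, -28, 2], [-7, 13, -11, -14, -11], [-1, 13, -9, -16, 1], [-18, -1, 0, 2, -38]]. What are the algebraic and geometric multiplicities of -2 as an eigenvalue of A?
The characteristic polynomial is (x - 1)^2(x + 2)^3, so the factor x + 2 appears with exponent 3: the algebraic multiplicity is 3.

rank(A + 2I) = 3, so the eigenspace has dimension 5 - 3 = 2: the geometric multiplicity is 2.

Since 2 < 3, A is not diagonalizable.

algebraic multiplicity 3, geometric multiplicity 2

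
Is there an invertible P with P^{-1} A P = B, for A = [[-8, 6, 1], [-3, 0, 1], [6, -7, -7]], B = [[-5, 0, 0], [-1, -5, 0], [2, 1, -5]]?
Two matrices over a field are similar if and only if they have the same invariant factors.

Both A and B have characteristic polynomial (x + 5)^3 and minimal polynomial (x + 5)^3. Computing further, both have invariant factors (x + 5)^3. Hence A and B are similar.

Yes.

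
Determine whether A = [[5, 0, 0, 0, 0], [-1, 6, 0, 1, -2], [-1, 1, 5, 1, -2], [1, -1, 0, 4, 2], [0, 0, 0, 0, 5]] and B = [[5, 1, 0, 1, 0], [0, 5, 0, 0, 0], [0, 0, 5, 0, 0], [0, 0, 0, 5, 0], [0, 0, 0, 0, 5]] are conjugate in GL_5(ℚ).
Yes.

Two matrices over a field are similar if and only if they have the same invariant factors.

Both A and B have characteristic polynomial (x - 5)^5 and minimal polynomial (x - 5)^2. Computing further, both have invariant factors x - 5, x - 5, x - 5, (x - 5)^2. Hence A and B are similar.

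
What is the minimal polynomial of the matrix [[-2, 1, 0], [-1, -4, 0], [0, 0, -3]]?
The characteristic polynomial factors as (x + 3)^3. The minimal polynomial is ∏(x - λ)^{k_λ} where k_λ is the size of the largest Jordan block at λ.

For λ = -3: rank(A + 3I) = 1, and the largest Jordan block has size 2 (the smallest k with rank((A + 3I)^k) = rank((A + 3I)^(k+1))).

So m_A(x) = (x + 3)^2.

m_A(x) = (x + 3)^2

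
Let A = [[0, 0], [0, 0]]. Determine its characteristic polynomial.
xI - A = [[x, 0], [0, x]].

Expanding det(xI - A) along the first row:
det(xI - A) = + (x)·det([[x]]) - (0)·det([[0]]).

Evaluating gives χ_A(x) = x^2.

χ_A(x) = x^2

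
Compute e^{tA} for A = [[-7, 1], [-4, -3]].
A has Jordan form J = [[-5, 1], [0, -5]] with A = PJP^{-1}, so e^{tA} = P e^{tJ} P^{-1}.

For a Jordan block J_k(λ), e^{tJ_k(λ)} = e^{λt} · (I + tN + t^2 N^2/2! + ... + t^{k-1} N^{k-1}/(k-1)!) where N is the nilpotent superdiagonal part.

Assembling the blocks and conjugating back gives the entries of e^{tA} as shown above.

e^{tA} = [[(1 - 2*t)*e^{-5*t}, t*e^{-5*t}], [-4*t*e^{-5*t}, (2*t + 1)*e^{-5*t}]]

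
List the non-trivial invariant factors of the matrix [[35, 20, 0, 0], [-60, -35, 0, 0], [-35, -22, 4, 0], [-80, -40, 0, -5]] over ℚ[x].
x + 5, (x - 5)(x - 4)(x + 5)

The Jordan structure of A has elementary divisors (x + 5), (x + 5), (x - 4), (x - 5). Arranging the block sizes at each eigenvalue in decreasing order and taking row products gives the invariant factors.

Invariant factors (smallest first, each dividing the next): x + 5, (x - 5)(x - 4)(x + 5).

Check: the last factor (x - 5)(x - 4)(x + 5) is the minimal polynomial, and the product (x - 5)(x - 4)(x + 5)^2 is the characteristic polynomial.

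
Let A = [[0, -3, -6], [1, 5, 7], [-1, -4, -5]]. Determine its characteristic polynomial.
xI - A = [[x, 3, 6], [-1, x - 5, -7], [1, 4, x + 5]].

Expanding det(xI - A) along the first row:
det(xI - A) = + (x)·det([[x - 5, -7], [4, x + 5]]) - (3)·det([[-1, -7], [1, x + 5]]) + (6)·det([[-1, x - 5], [1, 4]]).

Evaluating gives χ_A(x) = x^3.

χ_A(x) = x^3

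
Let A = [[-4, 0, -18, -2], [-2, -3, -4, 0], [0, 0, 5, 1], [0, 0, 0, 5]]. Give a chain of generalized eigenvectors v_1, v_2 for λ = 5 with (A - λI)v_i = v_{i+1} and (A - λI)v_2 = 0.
We seek v_1 ∈ ker((A - 5I)^2) \ ker(A - 5I), then set v_{i+1} = (A - 5I) v_i.

One such chain is v_1 = [[2, 0, -1, 1]]^T, v_2 = [[-2, 0, 1, 0]]^T. Check: (A - 5I) v_2 = [[0, 0, 0, 0]]^T = 0.

v_1 = [[2, 0, -1, 1]]^T, v_2 = [[-2, 0, 1, 0]]^T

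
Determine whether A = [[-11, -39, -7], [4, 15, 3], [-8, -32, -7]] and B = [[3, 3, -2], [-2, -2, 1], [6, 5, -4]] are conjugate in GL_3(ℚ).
Two matrices over a field are similar if and only if they have the same invariant factors.

Both A and B have characteristic polynomial (x + 1)^3 and minimal polynomial (x + 1)^3. Computing further, both have invariant factors (x + 1)^3. Hence A and B are similar.

Yes.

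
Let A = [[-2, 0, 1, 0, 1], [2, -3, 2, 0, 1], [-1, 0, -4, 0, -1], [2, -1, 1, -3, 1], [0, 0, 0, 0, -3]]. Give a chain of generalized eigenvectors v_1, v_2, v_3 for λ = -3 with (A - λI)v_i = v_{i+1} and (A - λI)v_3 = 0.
We seek v_1 ∈ ker((A + 3I)^3) \ ker((A + 3I)^2), then set v_{i+1} = (A + 3I) v_i.

One such chain is v_1 = [[0, 0, 1, 0, -2]]^T, v_2 = [[-1, 0, 1, -1, 0]]^T, v_3 = [[0, 0, 0, -1, 0]]^T. Check: (A + 3I) v_3 = [[0, 0, 0, 0, 0]]^T = 0.

v_1 = [[0, 0, 1, 0, -2]]^T, v_2 = [[-1, 0, 1, -1, 0]]^T, v_3 = [[0, 0, 0, -1, 0]]^T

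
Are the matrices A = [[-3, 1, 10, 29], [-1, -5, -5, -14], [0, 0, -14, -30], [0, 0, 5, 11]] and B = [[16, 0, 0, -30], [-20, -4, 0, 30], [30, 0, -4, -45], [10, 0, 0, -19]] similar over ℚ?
No.

Both have characteristic polynomial (x - 1)(x + 4)^3, but the minimal polynomial of A is (x - 1)(x + 4)^2 while the minimal polynomial of B is (x - 1)(x + 4). The minimal polynomial is a similarity invariant, so A and B are not similar.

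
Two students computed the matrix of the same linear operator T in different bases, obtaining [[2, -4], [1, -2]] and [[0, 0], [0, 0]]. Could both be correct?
No.

Both have characteristic polynomial x^2, but the minimal polynomial of A is x^2 while the minimal polynomial of B is x. The minimal polynomial is a similarity invariant, so A and B are not similar.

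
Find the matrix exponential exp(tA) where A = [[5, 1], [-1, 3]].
A has Jordan form J = [[4, 1], [0, 4]] with A = PJP^{-1}, so e^{tA} = P e^{tJ} P^{-1}.

For a Jordan block J_k(λ), e^{tJ_k(λ)} = e^{λt} · (I + tN + t^2 N^2/2! + ... + t^{k-1} N^{k-1}/(k-1)!) where N is the nilpotent superdiagonal part.

Assembling the blocks and conjugating back gives the entries of e^{tA} as shown above.

e^{tA} = [[(t + 1)*e^{4*t}, t*e^{4*t}], [-t*e^{4*t}, (1 - t)*e^{4*t}]]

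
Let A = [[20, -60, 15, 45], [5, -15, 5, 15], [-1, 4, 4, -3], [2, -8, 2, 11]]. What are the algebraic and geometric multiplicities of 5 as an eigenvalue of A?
algebraic multiplicity 4, geometric multiplicity 3

The characteristic polynomial is (x - 5)^4, so the factor x - 5 appears with exponent 4: the algebraic multiplicity is 4.

rank(A - 5I) = 1, so the eigenspace has dimension 4 - 1 = 3: the geometric multiplicity is 3.

Since 3 < 4, A is not diagonalizable.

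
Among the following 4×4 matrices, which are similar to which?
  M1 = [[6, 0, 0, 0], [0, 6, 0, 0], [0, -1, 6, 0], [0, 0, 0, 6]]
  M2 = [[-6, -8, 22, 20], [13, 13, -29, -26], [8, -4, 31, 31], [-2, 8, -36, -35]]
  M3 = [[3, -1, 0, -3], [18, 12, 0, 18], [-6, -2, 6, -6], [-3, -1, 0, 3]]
2 classes: {M1, M3}, {M2}

Characteristic polynomials: χ_{M1} = (x - 6)^4, χ_{M2} = (x - 6)(x + 1)^3, χ_{M3} = (x - 6)^4.

{M1, M3}: invariant factors x - 6, x - 6, (x - 6)^2.

{M2}: invariant factors (x - 6)(x + 1)^3.

Matrices are similar if and only if their invariant-factor lists agree; the partition into similarity classes is {M1, M3}, {M2}.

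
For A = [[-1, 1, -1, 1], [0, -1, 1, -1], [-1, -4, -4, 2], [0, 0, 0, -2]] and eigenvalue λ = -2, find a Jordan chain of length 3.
v_1 = [[0, 0, 1, 0]]^T, v_2 = [[-1, 1, -2, 0]]^T, v_3 = [[2, -1, 1, 0]]^T

We seek v_1 ∈ ker((A + 2I)^3) \ ker((A + 2I)^2), then set v_{i+1} = (A + 2I) v_i.

One such chain is v_1 = [[0, 0, 1, 0]]^T, v_2 = [[-1, 1, -2, 0]]^T, v_3 = [[2, -1, 1, 0]]^T. Check: (A + 2I) v_3 = [[0, 0, 0, 0]]^T = 0.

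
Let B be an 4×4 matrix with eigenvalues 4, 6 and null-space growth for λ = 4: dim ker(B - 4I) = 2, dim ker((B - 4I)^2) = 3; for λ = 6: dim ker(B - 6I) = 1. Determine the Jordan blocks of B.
λ = 4: successive nullity increments [2, 1] count blocks of size ≥ k; block sizes are [2, 1].
λ = 6: successive nullity increments [1] count blocks of size ≥ k; block sizes are [1].

Jordan blocks: (4, 2), (4, 1), (6, 1)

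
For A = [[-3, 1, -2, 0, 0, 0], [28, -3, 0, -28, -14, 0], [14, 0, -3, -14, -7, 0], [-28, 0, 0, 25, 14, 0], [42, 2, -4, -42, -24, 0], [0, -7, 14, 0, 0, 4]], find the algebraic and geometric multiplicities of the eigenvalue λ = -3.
The characteristic polynomial is (x - 4)^2(x + 3)^4, so the factor x + 3 appears with exponent 4: the algebraic multiplicity is 4.

rank(A + 3I) = 3, so the eigenspace has dimension 6 - 3 = 3: the geometric multiplicity is 3.

Since 3 < 4, A is not diagonalizable.

algebraic multiplicity 4, geometric multiplicity 3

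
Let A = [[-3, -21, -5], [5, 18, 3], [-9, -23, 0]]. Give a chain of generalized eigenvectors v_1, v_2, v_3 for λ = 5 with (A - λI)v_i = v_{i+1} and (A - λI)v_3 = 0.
We seek v_1 ∈ ker((A - 5I)^3) \ ker((A - 5I)^2), then set v_{i+1} = (A - 5I) v_i.

One such chain is v_1 = [[0, 0, 1]]^T, v_2 = [[-5, 3, -5]]^T, v_3 = [[2, -1, 1]]^T. Check: (A - 5I) v_3 = [[0, 0, 0]]^T = 0.

v_1 = [[0, 0, 1]]^T, v_2 = [[-5, 3, -5]]^T, v_3 = [[2, -1, 1]]^T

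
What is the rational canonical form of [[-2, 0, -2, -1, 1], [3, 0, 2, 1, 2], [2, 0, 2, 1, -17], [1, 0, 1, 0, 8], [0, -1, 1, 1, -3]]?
The invariant factors of A (the non-unit diagonal entries of the Smith normal form of xI - A over ℚ[x]) are (x + 1)(x^2 + x + 4)^2, each dividing the next. The characteristic polynomial is their product, (x + 1)(x^2 + x + 4)^2.

The rational canonical form is the block-diagonal matrix of companion matrices C(f_i):
R = [[0, 0, 0, 0, -16], [1, 0, 0, 0, -24], [0, 1, 0, 0, -17], [0, 0, 1, 0, -11], [0, 0, 0, 1, -3]].

Note the characteristic polynomial does not split into linear factors over ℚ, so A has no Jordan form over ℚ; the rational canonical form exists over any field.

R = [[0, 0, 0, 0, -16], [1, 0, 0, 0, -24], [0, 1, 0, 0, -17], [0, 0, 1, 0, -11], [0, 0, 0, 1, -3]]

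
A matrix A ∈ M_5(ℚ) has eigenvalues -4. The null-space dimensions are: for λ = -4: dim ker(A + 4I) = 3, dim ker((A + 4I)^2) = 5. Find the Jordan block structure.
Jordan blocks: (-4, 2), (-4, 2), (-4, 1)

λ = -4: successive nullity increments [3, 2] count blocks of size ≥ k; block sizes are [2, 2, 1].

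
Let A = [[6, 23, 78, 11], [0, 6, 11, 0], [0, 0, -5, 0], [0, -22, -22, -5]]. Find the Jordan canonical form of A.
The characteristic polynomial is det(xI - A) = (x - 6)^2(x + 5)^2, so the eigenvalues are -5 (algebraic multiplicity 2), 6 (algebraic multiplicity 2).

For λ = -5: rank(A + 5I) = 2. The eigenspace has dimension 4 - 2 = 2, so there are 2 Jordan blocks; the rank sequence gives block sizes [1, 1].

For λ = 6: rank(A - 6I) = 3, rank((A - 6I)^2) = 2. The eigenspace has dimension 4 - 3 = 1, so there is 1 Jordan block; the rank sequence gives block sizes [2].

Assembling the blocks gives the Jordan form J above.

J = [[-5, 0, 0, 0], [0, -5, 0, 0], [0, 0, 6, 1], [0, 0, 0, 6]]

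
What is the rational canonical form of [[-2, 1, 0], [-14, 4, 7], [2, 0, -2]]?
R = [[0, 0, 2], [1, 0, -2], [0, 1, 0]]

The invariant factors of A (the non-unit diagonal entries of the Smith normal form of xI - A over ℚ[x]) are x^3 + 2x - 2, each dividing the next. The characteristic polynomial is their product, x^3 + 2x - 2.

The rational canonical form is the block-diagonal matrix of companion matrices C(f_i):
R = [[0, 0, 2], [1, 0, -2], [0, 1, 0]].

Note the characteristic polynomial does not split into linear factors over ℚ, so A has no Jordan form over ℚ; the rational canonical form exists over any field.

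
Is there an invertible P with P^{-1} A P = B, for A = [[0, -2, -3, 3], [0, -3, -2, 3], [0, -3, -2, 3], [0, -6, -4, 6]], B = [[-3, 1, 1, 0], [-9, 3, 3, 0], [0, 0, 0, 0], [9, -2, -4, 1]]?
Yes.

Two matrices over a field are similar if and only if they have the same invariant factors.

Both A and B have characteristic polynomial x^3(x - 1) and minimal polynomial x^2(x - 1). Computing further, both have invariant factors x, x^2(x - 1). Hence A and B are similar.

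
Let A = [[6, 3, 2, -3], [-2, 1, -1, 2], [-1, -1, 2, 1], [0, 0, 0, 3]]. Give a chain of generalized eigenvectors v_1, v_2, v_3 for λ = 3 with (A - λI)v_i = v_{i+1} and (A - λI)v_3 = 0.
v_1 = [[1, -1, 1, 0]]^T, v_2 = [[2, -1, -1, 0]]^T, v_3 = [[1, -1, 0, 0]]^T

We seek v_1 ∈ ker((A - 3I)^3) \ ker((A - 3I)^2), then set v_{i+1} = (A - 3I) v_i.

One such chain is v_1 = [[1, -1, 1, 0]]^T, v_2 = [[2, -1, -1, 0]]^T, v_3 = [[1, -1, 0, 0]]^T. Check: (A - 3I) v_3 = [[0, 0, 0, 0]]^T = 0.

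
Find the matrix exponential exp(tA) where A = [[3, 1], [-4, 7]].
e^{tA} = [[(1 - 2*t)*e^{5*t}, t*e^{5*t}], [-4*t*e^{5*t}, (2*t + 1)*e^{5*t}]]

A has Jordan form J = [[5, 1], [0, 5]] with A = PJP^{-1}, so e^{tA} = P e^{tJ} P^{-1}.

For a Jordan block J_k(λ), e^{tJ_k(λ)} = e^{λt} · (I + tN + t^2 N^2/2! + ... + t^{k-1} N^{k-1}/(k-1)!) where N is the nilpotent superdiagonal part.

Assembling the blocks and conjugating back gives the entries of e^{tA} as shown above.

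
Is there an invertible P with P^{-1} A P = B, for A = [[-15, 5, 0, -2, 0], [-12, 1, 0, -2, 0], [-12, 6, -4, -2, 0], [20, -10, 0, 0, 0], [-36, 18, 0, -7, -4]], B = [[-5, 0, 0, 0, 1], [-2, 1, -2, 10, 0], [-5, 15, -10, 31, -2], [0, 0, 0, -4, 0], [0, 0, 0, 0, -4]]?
No.

Both have characteristic polynomial (x + 4)^3(x + 5)^2, but the minimal polynomial of A is (x + 4)^2(x + 5)^2 while the minimal polynomial of B is (x + 4)^2(x + 5). The minimal polynomial is a similarity invariant, so A and B are not similar.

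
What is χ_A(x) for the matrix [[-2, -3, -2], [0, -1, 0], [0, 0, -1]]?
χ_A(x) = (x + 1)^2(x + 2)

xI - A = [[x + 2, 3, 2], [0, x + 1, 0], [0, 0, x + 1]].

Expanding det(xI - A) along the first row:
det(xI - A) = + (x + 2)·det([[x + 1, 0], [0, x + 1]]) - (3)·det([[0, 0], [0, x + 1]]) + (2)·det([[0, x + 1], [0, 0]]).

Evaluating gives χ_A(x) = x^3 + 4x^2 + 5x + 2 = (x + 1)^2(x + 2).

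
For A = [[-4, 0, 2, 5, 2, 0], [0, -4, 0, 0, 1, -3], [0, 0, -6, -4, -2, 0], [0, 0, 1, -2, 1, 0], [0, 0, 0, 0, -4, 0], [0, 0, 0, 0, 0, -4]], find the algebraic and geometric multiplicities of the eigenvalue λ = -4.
algebraic multiplicity 6, geometric multiplicity 3

The characteristic polynomial is (x + 4)^6, so the factor x + 4 appears with exponent 6: the algebraic multiplicity is 6.

rank(A + 4I) = 3, so the eigenspace has dimension 6 - 3 = 3: the geometric multiplicity is 3.

Since 3 < 6, A is not diagonalizable.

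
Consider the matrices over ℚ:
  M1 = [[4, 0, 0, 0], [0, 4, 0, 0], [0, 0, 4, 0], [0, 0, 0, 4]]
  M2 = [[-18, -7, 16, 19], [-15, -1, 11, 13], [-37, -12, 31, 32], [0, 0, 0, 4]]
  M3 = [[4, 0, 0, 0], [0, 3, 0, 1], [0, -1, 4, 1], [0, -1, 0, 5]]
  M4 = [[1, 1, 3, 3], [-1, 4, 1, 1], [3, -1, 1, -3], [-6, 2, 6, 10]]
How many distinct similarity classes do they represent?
3 classes: {M1}, {M2, M4}, {M3}

Characteristic polynomials: χ_{M1} = (x - 4)^4, χ_{M2} = (x - 4)^4, χ_{M3} = (x - 4)^4, χ_{M4} = (x - 4)^4.

{M1}: invariant factors x - 4, x - 4, x - 4, x - 4.

{M2, M4}: invariant factors x - 4, (x - 4)^3.

{M3}: invariant factors x - 4, x - 4, (x - 4)^2.

Matrices are similar if and only if their invariant-factor lists agree; the partition into similarity classes is {M1}, {M2, M4}, {M3}.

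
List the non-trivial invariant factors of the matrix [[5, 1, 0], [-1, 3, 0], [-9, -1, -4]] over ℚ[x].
(x - 4)^2(x + 4)

The Jordan structure of A has elementary divisors (x + 4), (x - 4)^2. Arranging the block sizes at each eigenvalue in decreasing order and taking row products gives the invariant factors.

Invariant factors (smallest first, each dividing the next): (x - 4)^2(x + 4).

Check: the last factor (x - 4)^2(x + 4) is the minimal polynomial, and the product (x - 4)^2(x + 4) is the characteristic polynomial.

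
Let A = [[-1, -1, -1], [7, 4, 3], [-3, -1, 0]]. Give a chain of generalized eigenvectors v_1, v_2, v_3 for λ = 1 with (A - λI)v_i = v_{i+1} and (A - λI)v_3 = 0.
We seek v_1 ∈ ker((A - I)^3) \ ker((A - I)^2), then set v_{i+1} = (A - I) v_i.

One such chain is v_1 = [[-2, 3, 2]]^T, v_2 = [[-1, 1, 1]]^T, v_3 = [[0, -1, 1]]^T. Check: (A - I) v_3 = [[0, 0, 0]]^T = 0.

v_1 = [[-2, 3, 2]]^T, v_2 = [[-1, 1, 1]]^T, v_3 = [[0, -1, 1]]^T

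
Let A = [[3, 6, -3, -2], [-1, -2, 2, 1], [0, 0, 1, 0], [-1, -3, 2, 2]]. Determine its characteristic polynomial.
xI - A = [[x - 3, -6, 3, 2], [1, x + 2, -2, -1], [0, 0, x - 1, 0], [1, 3, -2, x - 2]].

Expanding det(xI - A) along the first row:
det(xI - A) = + (x - 3)·det([[x + 2, -2, -1], [0, x - 1, 0], [3, -2, x - 2]]) - (-6)·det([[1, -2, -1], [0, x - 1, 0], [1, -2, x - 2]]) + (3)·det([[1, x + 2, -1], [0, 0, 0], [1, 3, x - 2]]) - (2)·det([[1, x + 2, -2], [0, 0, x - 1], [1, 3, -2]]).

Evaluating gives χ_A(x) = x^4 - 4x^3 + 6x^2 - 4x + 1 = (x - 1)^4.

χ_A(x) = (x - 1)^4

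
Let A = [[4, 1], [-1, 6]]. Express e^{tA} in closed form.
e^{tA} = [[(1 - t)*e^{5*t}, t*e^{5*t}], [-t*e^{5*t}, (t + 1)*e^{5*t}]]

A has Jordan form J = [[5, 1], [0, 5]] with A = PJP^{-1}, so e^{tA} = P e^{tJ} P^{-1}.

For a Jordan block J_k(λ), e^{tJ_k(λ)} = e^{λt} · (I + tN + t^2 N^2/2! + ... + t^{k-1} N^{k-1}/(k-1)!) where N is the nilpotent superdiagonal part.

Assembling the blocks and conjugating back gives the entries of e^{tA} as shown above.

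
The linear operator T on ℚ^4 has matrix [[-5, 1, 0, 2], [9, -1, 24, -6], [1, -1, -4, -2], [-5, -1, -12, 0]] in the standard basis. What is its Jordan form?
J = [[-4, 1, 0, 0], [0, -4, 0, 0], [0, 0, -4, 0], [0, 0, 0, 2]]

The characteristic polynomial is det(xI - A) = (x - 2)(x + 4)^3, so the eigenvalues are -4 (algebraic multiplicity 3), 2 (algebraic multiplicity 1).

For λ = -4: rank(A + 4I) = 2, rank((A + 4I)^2) = 1. The eigenspace has dimension 4 - 2 = 2, so there are 2 Jordan blocks; the rank sequence gives block sizes [2, 1].

For λ = 2: algebraic multiplicity 1 gives one 1×1 block.

Assembling the blocks gives the Jordan form J above.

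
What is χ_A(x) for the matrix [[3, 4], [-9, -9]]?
xI - A = [[x - 3, -4], [9, x + 9]].

Expanding det(xI - A) along the first row:
det(xI - A) = + (x - 3)·det([[x + 9]]) - (-4)·det([[9]]).

Evaluating gives χ_A(x) = x^2 + 6x + 9 = (x + 3)^2.

χ_A(x) = (x + 3)^2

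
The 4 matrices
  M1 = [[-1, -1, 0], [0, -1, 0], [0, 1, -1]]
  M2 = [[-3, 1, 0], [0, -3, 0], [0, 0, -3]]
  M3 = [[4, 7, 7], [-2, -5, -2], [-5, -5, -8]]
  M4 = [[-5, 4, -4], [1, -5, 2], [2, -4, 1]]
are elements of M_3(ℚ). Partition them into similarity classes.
2 classes: {M1}, {M2, M3, M4}

Characteristic polynomials: χ_{M1} = (x + 1)^3, χ_{M2} = (x + 3)^3, χ_{M3} = (x + 3)^3, χ_{M4} = (x + 3)^3.

{M1}: invariant factors x + 1, (x + 1)^2.

{M2, M3, M4}: invariant factors x + 3, (x + 3)^2.

Matrices are similar if and only if their invariant-factor lists agree; the partition into similarity classes is {M1}, {M2, M3, M4}.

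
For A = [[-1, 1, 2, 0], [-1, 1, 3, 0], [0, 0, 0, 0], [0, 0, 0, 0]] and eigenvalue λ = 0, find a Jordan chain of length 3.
We seek v_1 ∈ ker(A^3) \ ker(A^2), then set v_{i+1} = A v_i.

One such chain is v_1 = [[2, 0, 1, -1]]^T, v_2 = [[0, 1, 0, 0]]^T, v_3 = [[1, 1, 0, 0]]^T. Check: A v_3 = [[0, 0, 0, 0]]^T = 0.

v_1 = [[2, 0, 1, -1]]^T, v_2 = [[0, 1, 0, 0]]^T, v_3 = [[1, 1, 0, 0]]^T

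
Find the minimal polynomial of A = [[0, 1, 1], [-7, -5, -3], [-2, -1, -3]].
m_A(x) = (x + 2)(x + 3)^2

The characteristic polynomial factors as (x + 2)(x + 3)^2. The minimal polynomial is ∏(x - λ)^{k_λ} where k_λ is the size of the largest Jordan block at λ.

For λ = -3: rank(A + 3I) = 2, and the largest Jordan block has size 2 (the smallest k with rank((A + 3I)^k) = rank((A + 3I)^(k+1))).
For λ = -2: rank(A + 2I) = 2, and the largest Jordan block has size 1 (the smallest k with rank((A + 2I)^k) = rank((A + 2I)^(k+1))).

So m_A(x) = (x + 2)(x + 3)^2.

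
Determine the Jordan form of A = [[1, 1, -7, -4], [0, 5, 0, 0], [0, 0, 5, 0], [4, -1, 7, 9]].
J = [[5, 1, 0, 0], [0, 5, 0, 0], [0, 0, 5, 0], [0, 0, 0, 5]]

The characteristic polynomial is det(xI - A) = (x - 5)^4, so the eigenvalues are 5 (algebraic multiplicity 4).

For λ = 5: rank(A - 5I) = 1, rank((A - 5I)^2) = 0. The eigenspace has dimension 4 - 1 = 3, so there are 3 Jordan blocks; the rank sequence gives block sizes [2, 1, 1].

Assembling the blocks gives the Jordan form J above.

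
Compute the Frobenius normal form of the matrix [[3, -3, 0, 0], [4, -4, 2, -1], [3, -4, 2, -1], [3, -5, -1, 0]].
R = [[0, 0, 0, 3], [1, 0, 0, -3], [0, 1, 0, 0], [0, 0, 1, 1]]

The invariant factors of A (the non-unit diagonal entries of the Smith normal form of xI - A over ℚ[x]) are (x - 1)(x^3 + 3), each dividing the next. The characteristic polynomial is their product, (x - 1)(x^3 + 3).

The rational canonical form is the block-diagonal matrix of companion matrices C(f_i):
R = [[0, 0, 0, 3], [1, 0, 0, -3], [0, 1, 0, 0], [0, 0, 1, 1]].

Note the characteristic polynomial does not split into linear factors over ℚ, so A has no Jordan form over ℚ; the rational canonical form exists over any field.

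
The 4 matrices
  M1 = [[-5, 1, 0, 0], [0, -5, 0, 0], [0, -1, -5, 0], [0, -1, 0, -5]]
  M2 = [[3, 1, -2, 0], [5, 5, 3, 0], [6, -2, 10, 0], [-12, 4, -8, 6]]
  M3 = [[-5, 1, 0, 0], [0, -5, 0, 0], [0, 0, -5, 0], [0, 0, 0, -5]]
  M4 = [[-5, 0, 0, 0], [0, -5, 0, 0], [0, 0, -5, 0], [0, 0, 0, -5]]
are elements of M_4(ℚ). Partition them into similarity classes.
3 classes: {M1, M3}, {M2}, {M4}

Characteristic polynomials: χ_{M1} = (x + 5)^4, χ_{M2} = (x - 6)^4, χ_{M3} = (x + 5)^4, χ_{M4} = (x + 5)^4.

{M1, M3}: invariant factors x + 5, x + 5, (x + 5)^2.

{M2}: invariant factors x - 6, (x - 6)^3.

{M4}: invariant factors x + 5, x + 5, x + 5, x + 5.

Matrices are similar if and only if their invariant-factor lists agree; the partition into similarity classes is {M1, M3}, {M2}, {M4}.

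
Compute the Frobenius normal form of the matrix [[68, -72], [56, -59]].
R = [[0, -20], [1, 9]]

The invariant factors of A (the non-unit diagonal entries of the Smith normal form of xI - A over ℚ[x]) are (x - 5)(x - 4), each dividing the next. The characteristic polynomial is their product, (x - 5)(x - 4).

The rational canonical form is the block-diagonal matrix of companion matrices C(f_i):
R = [[0, -20], [1, 9]].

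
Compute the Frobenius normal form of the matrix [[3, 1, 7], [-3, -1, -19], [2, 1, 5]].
R = [[0, 0, 12], [1, 0, -15], [0, 1, 7]]

The invariant factors of A (the non-unit diagonal entries of the Smith normal form of xI - A over ℚ[x]) are (x - 4)(x^2 - 3x + 3), each dividing the next. The characteristic polynomial is their product, (x - 4)(x^2 - 3x + 3).

The rational canonical form is the block-diagonal matrix of companion matrices C(f_i):
R = [[0, 0, 12], [1, 0, -15], [0, 1, 7]].

Note the characteristic polynomial does not split into linear factors over ℚ, so A has no Jordan form over ℚ; the rational canonical form exists over any field.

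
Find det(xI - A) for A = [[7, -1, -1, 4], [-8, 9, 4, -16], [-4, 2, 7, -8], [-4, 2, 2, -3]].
χ_A(x) = (x - 5)^4

xI - A = [[x - 7, 1, 1, -4], [8, x - 9, -4, 16], [4, -2, x - 7, 8], [4, -2, -2, x + 3]].

Expanding det(xI - A) along the first row:
det(xI - A) = + (x - 7)·det([[x - 9, -4, 16], [-2, x - 7, 8], [-2, -2, x + 3]]) - (1)·det([[8, -4, 16], [4, x - 7, 8], [4, -2, x + 3]]) + (1)·det([[8, x - 9, 16], [4, -2, 8], [4, -2, x + 3]]) - (-4)·det([[8, x - 9, -4], [4, -2, x - 7], [4, -2, -2]]).

Evaluating gives χ_A(x) = x^4 - 20x^3 + 150x^2 - 500x + 625 = (x - 5)^4.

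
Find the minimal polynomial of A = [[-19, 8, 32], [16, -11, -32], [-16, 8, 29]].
The characteristic polynomial factors as (x - 5)(x + 3)^2. The minimal polynomial is ∏(x - λ)^{k_λ} where k_λ is the size of the largest Jordan block at λ.

For λ = -3: rank(A + 3I) = 1, and the largest Jordan block has size 1 (the smallest k with rank((A + 3I)^k) = rank((A + 3I)^(k+1))).
For λ = 5: rank(A - 5I) = 2, and the largest Jordan block has size 1 (the smallest k with rank((A - 5I)^k) = rank((A - 5I)^(k+1))).

So m_A(x) = (x - 5)(x + 3).

m_A(x) = (x - 5)(x + 3)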